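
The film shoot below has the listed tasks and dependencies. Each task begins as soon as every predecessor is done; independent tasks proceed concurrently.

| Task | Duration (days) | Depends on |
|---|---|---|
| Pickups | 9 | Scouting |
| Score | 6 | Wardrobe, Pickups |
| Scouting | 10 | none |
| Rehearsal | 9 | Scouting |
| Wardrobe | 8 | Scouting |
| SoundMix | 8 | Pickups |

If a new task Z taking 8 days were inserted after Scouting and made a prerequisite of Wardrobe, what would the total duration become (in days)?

Originally the schedule takes 27 days.
With Z inserted, Wardrobe now waits for max(Scouting, Z).
New critical path: Scouting→Z→Wardrobe→Score = 10+8+8+6 = 32 ⇒ 32 days.

32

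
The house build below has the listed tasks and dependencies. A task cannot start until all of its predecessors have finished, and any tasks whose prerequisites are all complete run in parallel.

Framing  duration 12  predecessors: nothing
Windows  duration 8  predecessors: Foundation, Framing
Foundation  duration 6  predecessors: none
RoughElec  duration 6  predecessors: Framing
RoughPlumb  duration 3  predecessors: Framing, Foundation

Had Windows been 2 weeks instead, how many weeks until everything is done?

Critical path before the change: Framing→Windows = 12+8 = 20 giving 20 weeks.
Since Windows is critical, the -6 change carries straight to that chain (now 14 weeks).
The binding chain switches to Framing→RoughElec = 12+6 = 18; finish 18 weeks.

18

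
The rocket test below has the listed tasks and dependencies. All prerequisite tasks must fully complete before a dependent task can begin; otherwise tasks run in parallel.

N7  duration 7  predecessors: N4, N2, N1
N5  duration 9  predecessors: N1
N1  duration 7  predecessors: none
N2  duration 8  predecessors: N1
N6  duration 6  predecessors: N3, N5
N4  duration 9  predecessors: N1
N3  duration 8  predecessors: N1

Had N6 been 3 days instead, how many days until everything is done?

23

As given, the longest chain is N1→N4→N7 = 7+9+7 = 23, so the finish is 23 days.
N6 has 1 day of float (longest path through it is 22).
No other chain overtakes it, so the finish is 23 days.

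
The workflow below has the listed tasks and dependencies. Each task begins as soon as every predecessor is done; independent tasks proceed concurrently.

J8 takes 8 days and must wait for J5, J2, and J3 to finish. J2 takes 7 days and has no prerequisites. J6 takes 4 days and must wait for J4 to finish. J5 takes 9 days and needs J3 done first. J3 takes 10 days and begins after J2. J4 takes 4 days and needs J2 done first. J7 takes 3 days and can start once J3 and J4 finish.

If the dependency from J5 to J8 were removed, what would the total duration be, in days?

26

With the dependency in place, J2→J3→J5→J8 = 7+10+9+8 = 34 sets the finish at 34 days.
Without J5→J8, J8's earliest start moves from 26 to 17.
The longest chain is now J2→J3→J5 = 7+10+9 = 26, so the plan takes 26 days.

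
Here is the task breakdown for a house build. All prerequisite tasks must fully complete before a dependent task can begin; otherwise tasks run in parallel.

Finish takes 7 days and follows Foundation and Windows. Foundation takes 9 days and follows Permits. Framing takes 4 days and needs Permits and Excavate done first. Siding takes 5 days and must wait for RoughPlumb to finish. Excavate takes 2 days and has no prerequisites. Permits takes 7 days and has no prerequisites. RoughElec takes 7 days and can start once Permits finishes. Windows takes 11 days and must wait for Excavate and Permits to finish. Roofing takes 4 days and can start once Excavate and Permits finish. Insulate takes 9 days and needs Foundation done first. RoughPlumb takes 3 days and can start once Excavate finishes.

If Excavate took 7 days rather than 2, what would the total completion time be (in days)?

The binding path is Permits→Foundation→Insulate = 7+9+9 = 25; finish at 25 days.
Excavate is off the critical path — its longest chain is 20 days, giving 5 of slack.
That remains the longest chain; total 25 days.

25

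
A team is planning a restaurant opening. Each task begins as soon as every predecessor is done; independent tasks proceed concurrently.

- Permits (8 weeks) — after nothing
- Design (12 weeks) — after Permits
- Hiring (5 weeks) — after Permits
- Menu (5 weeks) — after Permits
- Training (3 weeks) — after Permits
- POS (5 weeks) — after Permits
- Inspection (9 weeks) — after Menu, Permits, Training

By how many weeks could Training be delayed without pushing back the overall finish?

2

Critical path: Permits→Menu→Inspection = 8+5+9 = 22, so the finish is 22 weeks.
The longest chain containing Training totals 20 weeks.
So Training can slip 13 − 11 = 2 weeks.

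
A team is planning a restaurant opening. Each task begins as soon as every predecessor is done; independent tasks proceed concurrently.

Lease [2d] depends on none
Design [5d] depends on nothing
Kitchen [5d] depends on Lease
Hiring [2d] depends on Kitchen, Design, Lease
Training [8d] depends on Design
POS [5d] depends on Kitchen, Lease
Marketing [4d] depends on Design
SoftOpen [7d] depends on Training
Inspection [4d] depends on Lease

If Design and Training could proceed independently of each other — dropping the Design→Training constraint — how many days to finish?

Original critical path: Design→Training→SoftOpen = 5+8+7 = 20 ⇒ 20 days.
Without Design→Training, Training's earliest start moves from 5 to 0.
New critical path: Training→SoftOpen = 8+7 = 15 ⇒ 15 days.

15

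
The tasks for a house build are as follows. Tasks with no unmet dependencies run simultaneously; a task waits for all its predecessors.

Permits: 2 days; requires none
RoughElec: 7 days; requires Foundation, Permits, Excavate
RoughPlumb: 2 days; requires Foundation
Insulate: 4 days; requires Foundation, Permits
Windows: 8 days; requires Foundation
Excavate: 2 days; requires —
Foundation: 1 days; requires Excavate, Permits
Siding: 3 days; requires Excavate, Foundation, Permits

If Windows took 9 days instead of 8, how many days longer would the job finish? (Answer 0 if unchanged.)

1

The binding path is Permits→Foundation→Windows = 2+1+8 = 11; finish at 11 days.
Windows is on the critical path; changing it to 9 makes that path 12 days.
No other chain overtakes it, so the finish is 12 days.
Change in finish: 12 − 11 = +1 days.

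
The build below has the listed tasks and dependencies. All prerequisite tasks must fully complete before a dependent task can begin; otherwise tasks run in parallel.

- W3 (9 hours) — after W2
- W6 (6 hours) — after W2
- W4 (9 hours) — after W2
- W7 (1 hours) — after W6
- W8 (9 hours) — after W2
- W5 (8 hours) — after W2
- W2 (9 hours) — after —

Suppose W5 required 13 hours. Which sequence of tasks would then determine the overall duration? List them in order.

W2, W5

As given, the longest chain is W2→W3 = 9+9 = 18, so the finish is 18 hours.
The longest path through W5 is only 17 hours, so W5 has float 1.
Now W2→W5 = 9+13 = 22 is longest, so the finish becomes 22 hours.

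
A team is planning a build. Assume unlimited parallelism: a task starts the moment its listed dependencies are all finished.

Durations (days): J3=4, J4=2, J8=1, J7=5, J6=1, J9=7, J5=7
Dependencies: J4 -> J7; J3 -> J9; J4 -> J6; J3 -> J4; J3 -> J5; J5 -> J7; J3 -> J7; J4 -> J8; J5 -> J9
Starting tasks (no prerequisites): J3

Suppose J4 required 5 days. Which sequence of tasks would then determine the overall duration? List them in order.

Actual critical path: J3→J5→J9 = 4+7+7 = 18 ⇒ 18 days.
The longest path through J4 is only 11 days, so J4 has float 7.
No other chain overtakes it, so the finish is 18 days.

J3, J5, J9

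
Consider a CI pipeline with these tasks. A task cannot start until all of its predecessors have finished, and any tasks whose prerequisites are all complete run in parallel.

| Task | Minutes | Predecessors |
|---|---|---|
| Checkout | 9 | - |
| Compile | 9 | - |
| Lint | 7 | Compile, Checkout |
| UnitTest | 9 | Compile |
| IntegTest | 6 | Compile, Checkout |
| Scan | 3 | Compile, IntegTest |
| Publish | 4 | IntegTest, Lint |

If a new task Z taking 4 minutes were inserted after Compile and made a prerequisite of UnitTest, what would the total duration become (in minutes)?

Originally the schedule takes 20 minutes.
With Z inserted, UnitTest now waits for max(Compile, Z).
New critical path: Compile→Z→UnitTest = 9+4+9 = 22 ⇒ 22 minutes.

22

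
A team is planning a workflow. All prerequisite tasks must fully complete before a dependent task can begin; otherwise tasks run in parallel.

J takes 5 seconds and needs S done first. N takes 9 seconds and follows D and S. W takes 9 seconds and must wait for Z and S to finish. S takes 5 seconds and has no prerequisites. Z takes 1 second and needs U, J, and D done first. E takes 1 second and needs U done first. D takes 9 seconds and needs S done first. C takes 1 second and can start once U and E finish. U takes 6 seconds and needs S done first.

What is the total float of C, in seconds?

11

The longest chain is S→D→Z→W = 5+9+1+9 = 24; overall finish 24 seconds.
Longest path through C: 13 seconds (earliest finish 13, latest finish 24).
Slack of C = 23 − 12 = 11 seconds.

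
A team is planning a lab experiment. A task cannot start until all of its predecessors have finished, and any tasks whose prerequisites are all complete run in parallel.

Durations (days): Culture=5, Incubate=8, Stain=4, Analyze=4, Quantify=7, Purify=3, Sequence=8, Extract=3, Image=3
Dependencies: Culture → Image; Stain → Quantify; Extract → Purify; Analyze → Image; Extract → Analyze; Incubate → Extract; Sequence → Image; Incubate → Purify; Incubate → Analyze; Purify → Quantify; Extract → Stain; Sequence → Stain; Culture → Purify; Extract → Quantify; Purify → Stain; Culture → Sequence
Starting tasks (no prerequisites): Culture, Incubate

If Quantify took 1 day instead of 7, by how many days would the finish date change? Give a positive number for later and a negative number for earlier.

As given, the longest chain is Incubate→Extract→Purify→Stain→Quantify = 8+3+3+4+7 = 25, so the finish is 25 days.
Quantify lies on that path, so at 1 day the path becomes 19 days.
No other chain overtakes it, so the finish is 19 days.
Change in finish: 19 − 25 = -6 days.

-6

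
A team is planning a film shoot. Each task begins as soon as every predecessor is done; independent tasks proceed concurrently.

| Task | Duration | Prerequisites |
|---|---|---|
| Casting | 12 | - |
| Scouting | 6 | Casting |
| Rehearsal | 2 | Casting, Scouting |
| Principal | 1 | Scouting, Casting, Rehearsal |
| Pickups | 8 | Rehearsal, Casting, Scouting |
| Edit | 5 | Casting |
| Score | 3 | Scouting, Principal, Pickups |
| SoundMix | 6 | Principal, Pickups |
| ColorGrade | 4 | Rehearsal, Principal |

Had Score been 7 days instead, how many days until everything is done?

35

Actual critical path: Casting→Scouting→Rehearsal→Pickups→SoundMix = 12+6+2+8+6 = 34 ⇒ 34 days.
Score is off the critical path — its longest chain is 31 days, giving 3 of slack.
Now Casting→Scouting→Rehearsal→Pickups→Score = 12+6+2+8+7 = 35 is longest, so the finish becomes 35 days.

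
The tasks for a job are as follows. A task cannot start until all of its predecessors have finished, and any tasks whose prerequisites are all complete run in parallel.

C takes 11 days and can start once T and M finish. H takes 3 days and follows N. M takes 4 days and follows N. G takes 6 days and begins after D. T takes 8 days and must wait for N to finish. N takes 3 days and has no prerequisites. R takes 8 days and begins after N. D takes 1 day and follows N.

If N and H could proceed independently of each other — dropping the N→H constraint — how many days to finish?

22

Before: longest chain N→T→C = 3+8+11 = 22, finish 22.
Without N→H, H's earliest start moves from 3 to 0.
New critical path: N→T→C = 3+8+11 = 22 ⇒ 22 days.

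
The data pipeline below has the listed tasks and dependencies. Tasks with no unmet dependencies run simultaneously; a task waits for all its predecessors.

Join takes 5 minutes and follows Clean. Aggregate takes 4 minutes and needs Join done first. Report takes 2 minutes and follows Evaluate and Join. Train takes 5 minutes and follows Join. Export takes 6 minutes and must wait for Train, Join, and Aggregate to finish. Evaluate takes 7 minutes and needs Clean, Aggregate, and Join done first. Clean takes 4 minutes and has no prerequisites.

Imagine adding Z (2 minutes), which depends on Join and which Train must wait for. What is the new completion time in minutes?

Originally the schedule takes 22 minutes.
With Z inserted, Train now waits for max(Join, Z).
New critical path: Clean→Join→Z→Train→Export = 4+5+2+5+6 = 22 ⇒ 22 minutes.

22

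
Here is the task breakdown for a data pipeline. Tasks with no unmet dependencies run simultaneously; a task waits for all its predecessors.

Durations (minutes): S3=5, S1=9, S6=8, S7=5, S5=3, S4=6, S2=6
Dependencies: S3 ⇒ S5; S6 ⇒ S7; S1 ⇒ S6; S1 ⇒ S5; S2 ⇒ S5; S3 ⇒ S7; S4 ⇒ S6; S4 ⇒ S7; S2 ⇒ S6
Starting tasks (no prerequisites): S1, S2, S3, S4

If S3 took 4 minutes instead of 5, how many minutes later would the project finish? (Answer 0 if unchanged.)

The binding path is S1→S6→S7 = 9+8+5 = 22; finish at 22 minutes.
S3 has 12 minutes of float (longest path through it is 10).
That remains the longest chain; total 22 minutes.
Change in finish: 22 − 22 = +0 minutes.

0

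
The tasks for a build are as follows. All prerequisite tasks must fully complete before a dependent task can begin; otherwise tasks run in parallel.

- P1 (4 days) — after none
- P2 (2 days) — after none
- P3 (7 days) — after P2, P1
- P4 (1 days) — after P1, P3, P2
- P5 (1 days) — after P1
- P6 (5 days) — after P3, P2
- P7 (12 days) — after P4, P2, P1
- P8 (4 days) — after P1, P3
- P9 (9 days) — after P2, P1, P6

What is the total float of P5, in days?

P1→P3→P6→P9 = 4+7+5+9 = 25 sets the makespan at 25 days.
Longest path through P5: 5 days (earliest finish 5, latest finish 25).
Slack of P5 = 24 − 4 = 20 days.

20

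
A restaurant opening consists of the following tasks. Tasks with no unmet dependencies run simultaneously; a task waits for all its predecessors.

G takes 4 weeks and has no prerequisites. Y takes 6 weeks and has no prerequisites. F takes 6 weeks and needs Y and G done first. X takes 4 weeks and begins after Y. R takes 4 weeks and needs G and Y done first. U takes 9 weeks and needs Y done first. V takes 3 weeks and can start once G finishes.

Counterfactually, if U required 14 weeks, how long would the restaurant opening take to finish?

Baseline: Y→U = 6+9 = 15 → 15 weeks.
Since U is critical, the +5 change carries straight to that chain (now 20 weeks).
The critical path is still Y→U; finish is now 20 weeks.

20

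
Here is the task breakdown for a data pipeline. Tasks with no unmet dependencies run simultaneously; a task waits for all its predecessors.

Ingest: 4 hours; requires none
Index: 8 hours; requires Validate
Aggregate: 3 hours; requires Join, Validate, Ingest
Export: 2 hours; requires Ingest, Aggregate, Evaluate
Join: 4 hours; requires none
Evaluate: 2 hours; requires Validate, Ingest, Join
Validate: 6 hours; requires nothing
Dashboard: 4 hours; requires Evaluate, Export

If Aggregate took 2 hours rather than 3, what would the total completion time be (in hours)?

The binding path is Validate→Aggregate→Export→Dashboard = 6+3+2+4 = 15; finish at 15 hours.
Since Aggregate is critical, the -1 change carries straight to that chain (now 14 hours).
The critical path is still Validate→Aggregate→Export→Dashboard; finish is now 14 hours.

14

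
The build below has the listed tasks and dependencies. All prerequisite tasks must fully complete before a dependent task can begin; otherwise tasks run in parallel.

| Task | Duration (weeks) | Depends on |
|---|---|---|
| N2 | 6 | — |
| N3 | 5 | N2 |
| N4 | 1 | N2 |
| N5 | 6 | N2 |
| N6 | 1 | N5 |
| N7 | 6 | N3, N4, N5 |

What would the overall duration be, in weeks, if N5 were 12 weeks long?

24

Baseline: N2→N5→N7 = 6+6+6 = 18 → 18 weeks.
N5 lies on that path, so at 12 weeks the path becomes 24 weeks.
No other chain overtakes it, so the finish is 24 weeks.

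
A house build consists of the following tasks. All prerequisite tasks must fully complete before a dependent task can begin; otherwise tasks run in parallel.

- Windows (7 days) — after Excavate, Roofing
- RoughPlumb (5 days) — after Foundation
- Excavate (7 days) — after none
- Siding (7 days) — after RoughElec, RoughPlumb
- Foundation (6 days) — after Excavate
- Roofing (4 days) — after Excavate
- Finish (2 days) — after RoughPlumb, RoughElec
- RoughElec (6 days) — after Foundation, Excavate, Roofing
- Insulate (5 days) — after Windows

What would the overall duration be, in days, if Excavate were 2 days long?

Actual critical path: Excavate→Foundation→RoughElec→Siding = 7+6+6+7 = 26 ⇒ 26 days.
Excavate is on the critical path; changing it to 2 makes that path 21 days.
The critical path is still Excavate→Foundation→RoughElec→Siding; finish is now 21 days.

21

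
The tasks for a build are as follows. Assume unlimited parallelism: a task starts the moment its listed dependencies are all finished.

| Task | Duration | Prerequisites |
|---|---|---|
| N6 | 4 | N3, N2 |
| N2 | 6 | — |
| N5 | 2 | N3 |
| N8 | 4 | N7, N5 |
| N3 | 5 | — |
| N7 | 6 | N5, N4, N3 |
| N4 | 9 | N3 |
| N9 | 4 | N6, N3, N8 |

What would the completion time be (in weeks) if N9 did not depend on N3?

With the dependency in place, N3→N4→N7→N8→N9 = 5+9+6+4+4 = 28 sets the finish at 28 weeks.
Dropping N3→N9 doesn't change N9's earliest start (24); another predecessor still binds.
The longest chain is now N3→N4→N7→N8→N9 = 5+9+6+4+4 = 28, so the build takes 28 weeks.

28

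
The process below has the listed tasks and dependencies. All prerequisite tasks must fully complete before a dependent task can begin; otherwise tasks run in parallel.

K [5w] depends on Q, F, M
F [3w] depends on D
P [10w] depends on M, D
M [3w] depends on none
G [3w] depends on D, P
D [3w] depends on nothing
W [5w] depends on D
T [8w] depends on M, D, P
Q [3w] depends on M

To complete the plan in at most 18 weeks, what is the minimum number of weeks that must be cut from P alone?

Current finish: 21 weeks; target: 18.
P is on every critical path, so each week cut from P cuts the finish by one (this holds down to a finish of 12).
Need 21 − 18 = 3 weeks off P → P becomes 7 weeks, finish becomes 18.

3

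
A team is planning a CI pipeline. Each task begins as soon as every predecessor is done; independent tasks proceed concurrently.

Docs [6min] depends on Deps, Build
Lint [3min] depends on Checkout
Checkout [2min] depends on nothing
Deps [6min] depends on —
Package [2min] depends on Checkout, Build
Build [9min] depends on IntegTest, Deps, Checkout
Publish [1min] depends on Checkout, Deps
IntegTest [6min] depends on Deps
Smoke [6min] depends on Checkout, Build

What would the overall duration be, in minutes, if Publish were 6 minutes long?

Critical path before the change: Deps→IntegTest→Build→Docs = 6+6+9+6 = 27 giving 27 minutes.
Publish has 20 minutes of float (longest path through it is 7).
The critical path is still Deps→IntegTest→Build→Docs; finish is now 27 minutes.

27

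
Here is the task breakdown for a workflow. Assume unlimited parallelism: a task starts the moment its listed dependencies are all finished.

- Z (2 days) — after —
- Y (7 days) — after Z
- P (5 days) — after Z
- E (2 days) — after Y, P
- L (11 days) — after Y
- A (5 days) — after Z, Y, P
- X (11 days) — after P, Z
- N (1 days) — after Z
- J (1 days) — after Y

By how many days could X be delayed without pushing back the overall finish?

2

Z→Y→L = 2+7+11 = 20 sets the makespan at 20 days.
Longest path through X: 18 days (earliest finish 18, latest finish 20).
Slack of X = 9 − 7 = 2 days.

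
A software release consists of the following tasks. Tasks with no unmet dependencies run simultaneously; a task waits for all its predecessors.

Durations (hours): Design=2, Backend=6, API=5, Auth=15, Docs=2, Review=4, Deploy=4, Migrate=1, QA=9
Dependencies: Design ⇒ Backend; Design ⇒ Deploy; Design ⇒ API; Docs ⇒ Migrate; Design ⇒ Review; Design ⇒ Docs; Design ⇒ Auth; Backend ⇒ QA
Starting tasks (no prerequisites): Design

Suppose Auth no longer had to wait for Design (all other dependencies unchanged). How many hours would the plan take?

17

Original critical path: Design→Backend→QA = 2+6+9 = 17 ⇒ 17 hours.
Without Design→Auth, Auth's earliest start moves from 2 to 0.
After: Design→Backend→QA = 2+6+9 = 17 → 17 hours.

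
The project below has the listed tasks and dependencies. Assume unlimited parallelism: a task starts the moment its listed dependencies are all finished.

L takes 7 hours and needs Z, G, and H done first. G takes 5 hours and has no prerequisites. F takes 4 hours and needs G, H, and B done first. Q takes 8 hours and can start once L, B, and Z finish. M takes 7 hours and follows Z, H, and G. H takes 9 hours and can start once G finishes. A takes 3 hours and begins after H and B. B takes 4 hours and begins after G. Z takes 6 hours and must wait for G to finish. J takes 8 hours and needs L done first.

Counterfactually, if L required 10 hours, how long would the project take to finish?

As given, the longest chain is G→H→L→Q = 5+9+7+8 = 29, so the finish is 29 hours.
L is on the critical path; changing it to 10 makes that path 32 hours.
The critical path is still G→H→L→Q; finish is now 32 hours.

32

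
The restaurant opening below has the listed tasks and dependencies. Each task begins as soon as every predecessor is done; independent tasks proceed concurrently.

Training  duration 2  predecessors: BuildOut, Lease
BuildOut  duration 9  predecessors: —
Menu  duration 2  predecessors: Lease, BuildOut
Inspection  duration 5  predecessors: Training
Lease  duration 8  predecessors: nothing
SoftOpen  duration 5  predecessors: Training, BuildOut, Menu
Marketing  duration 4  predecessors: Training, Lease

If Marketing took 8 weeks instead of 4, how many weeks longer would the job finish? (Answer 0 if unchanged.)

3

The binding path is BuildOut→Menu→SoftOpen = 9+2+5 = 16; finish at 16 weeks.
Marketing has 1 week of float (longest path through it is 15).
New critical path: BuildOut→Training→Marketing = 9+2+8 = 19 ⇒ 19 weeks.
Change in finish: 19 − 16 = +3 weeks.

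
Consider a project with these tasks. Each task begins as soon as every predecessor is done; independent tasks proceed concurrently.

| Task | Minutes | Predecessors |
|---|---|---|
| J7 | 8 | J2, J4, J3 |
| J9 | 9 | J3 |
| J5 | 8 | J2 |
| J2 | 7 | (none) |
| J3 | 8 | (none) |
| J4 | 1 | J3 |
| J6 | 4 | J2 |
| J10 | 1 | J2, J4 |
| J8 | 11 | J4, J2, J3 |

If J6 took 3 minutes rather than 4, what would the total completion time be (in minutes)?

The binding path is J3→J4→J8 = 8+1+11 = 20; finish at 20 minutes.
The longest path through J6 is only 11 minutes, so J6 has float 9.
The critical path is still J3→J4→J8; finish is now 20 minutes.

20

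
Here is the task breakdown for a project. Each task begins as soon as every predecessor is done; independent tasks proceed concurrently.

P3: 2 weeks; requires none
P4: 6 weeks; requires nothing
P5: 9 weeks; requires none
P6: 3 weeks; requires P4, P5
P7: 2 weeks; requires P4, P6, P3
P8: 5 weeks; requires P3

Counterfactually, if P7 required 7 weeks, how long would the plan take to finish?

Baseline: P5→P6→P7 = 9+3+2 = 14 → 14 weeks.
Since P7 is critical, the +5 change carries straight to that chain (now 19 weeks).
No other chain overtakes it, so the finish is 19 weeks.

19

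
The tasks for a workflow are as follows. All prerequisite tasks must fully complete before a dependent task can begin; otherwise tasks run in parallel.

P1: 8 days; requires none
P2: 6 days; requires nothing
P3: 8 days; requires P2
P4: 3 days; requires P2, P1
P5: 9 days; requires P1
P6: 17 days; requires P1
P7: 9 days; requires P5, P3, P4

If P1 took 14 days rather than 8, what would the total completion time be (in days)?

32

Baseline: P1→P5→P7 = 8+9+9 = 26 → 26 days.
P1 lies on that path, so at 14 days the path becomes 32 days.
The critical path is still P1→P5→P7; finish is now 32 days.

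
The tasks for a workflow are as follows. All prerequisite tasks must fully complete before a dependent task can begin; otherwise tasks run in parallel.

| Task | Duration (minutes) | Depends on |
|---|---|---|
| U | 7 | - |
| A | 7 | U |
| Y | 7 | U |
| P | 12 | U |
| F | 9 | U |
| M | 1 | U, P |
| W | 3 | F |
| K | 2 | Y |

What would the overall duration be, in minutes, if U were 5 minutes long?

The binding path is U→P→M = 7+12+1 = 20; finish at 20 minutes.
U lies on that path, so at 5 minutes the path becomes 18 minutes.
The critical path is still U→P→M; finish is now 18 minutes.

18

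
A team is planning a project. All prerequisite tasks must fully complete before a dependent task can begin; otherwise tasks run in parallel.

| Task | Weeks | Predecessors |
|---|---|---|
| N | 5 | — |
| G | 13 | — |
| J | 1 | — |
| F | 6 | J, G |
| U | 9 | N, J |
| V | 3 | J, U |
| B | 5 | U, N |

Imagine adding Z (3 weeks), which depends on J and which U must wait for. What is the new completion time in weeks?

19

Originally the plan takes 19 weeks.
With Z inserted, U now waits for max(N, J, Z).
New critical path: N→U→B = 5+9+5 = 19 ⇒ 19 weeks.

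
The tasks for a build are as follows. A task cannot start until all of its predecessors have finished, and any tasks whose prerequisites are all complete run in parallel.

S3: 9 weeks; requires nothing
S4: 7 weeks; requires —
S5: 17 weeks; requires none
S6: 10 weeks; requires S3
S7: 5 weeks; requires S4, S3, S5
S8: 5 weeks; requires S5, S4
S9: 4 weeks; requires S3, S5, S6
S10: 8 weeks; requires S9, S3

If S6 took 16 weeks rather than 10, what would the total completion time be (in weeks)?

37

The binding path is S3→S6→S9→S10 = 9+10+4+8 = 31; finish at 31 weeks.
S6 lies on that path, so at 16 weeks the path becomes 37 weeks.
That remains the longest chain; total 37 weeks.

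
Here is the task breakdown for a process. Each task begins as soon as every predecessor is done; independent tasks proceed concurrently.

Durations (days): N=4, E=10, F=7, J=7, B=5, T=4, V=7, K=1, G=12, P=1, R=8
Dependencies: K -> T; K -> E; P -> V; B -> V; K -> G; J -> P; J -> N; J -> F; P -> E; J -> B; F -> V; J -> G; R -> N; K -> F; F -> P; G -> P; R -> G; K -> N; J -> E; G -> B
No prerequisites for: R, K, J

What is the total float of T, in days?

27

R→G→B→V = 8+12+5+7 = 32 sets the makespan at 32 days.
The longest chain containing T totals 5 days.
Float = 32 − 5 = 27.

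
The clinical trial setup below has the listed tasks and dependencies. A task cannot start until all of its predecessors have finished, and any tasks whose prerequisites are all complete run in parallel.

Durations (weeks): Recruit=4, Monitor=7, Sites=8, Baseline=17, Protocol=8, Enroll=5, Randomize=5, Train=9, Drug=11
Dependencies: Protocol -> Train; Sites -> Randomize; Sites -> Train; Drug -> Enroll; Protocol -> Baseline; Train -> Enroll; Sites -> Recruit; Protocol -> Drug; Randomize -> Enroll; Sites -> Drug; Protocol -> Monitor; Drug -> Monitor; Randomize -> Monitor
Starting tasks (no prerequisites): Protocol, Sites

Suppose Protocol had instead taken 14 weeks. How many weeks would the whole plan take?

32

Actual critical path: Protocol→Drug→Monitor = 8+11+7 = 26 ⇒ 26 weeks.
Protocol is on the critical path; changing it to 14 makes that path 32 weeks.
The critical path is still Protocol→Drug→Monitor; finish is now 32 weeks.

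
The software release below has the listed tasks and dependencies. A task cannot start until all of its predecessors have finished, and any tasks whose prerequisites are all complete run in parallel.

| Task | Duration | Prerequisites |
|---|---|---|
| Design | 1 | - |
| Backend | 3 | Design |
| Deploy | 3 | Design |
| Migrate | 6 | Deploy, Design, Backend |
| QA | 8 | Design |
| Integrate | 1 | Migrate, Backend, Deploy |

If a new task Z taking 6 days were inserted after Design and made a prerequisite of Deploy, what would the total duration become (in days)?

17

Originally the plan takes 11 days.
With Z inserted, Deploy now waits for max(Design, Z).
New critical path: Design→Z→Deploy→Migrate→Integrate = 1+6+3+6+1 = 17 ⇒ 17 days.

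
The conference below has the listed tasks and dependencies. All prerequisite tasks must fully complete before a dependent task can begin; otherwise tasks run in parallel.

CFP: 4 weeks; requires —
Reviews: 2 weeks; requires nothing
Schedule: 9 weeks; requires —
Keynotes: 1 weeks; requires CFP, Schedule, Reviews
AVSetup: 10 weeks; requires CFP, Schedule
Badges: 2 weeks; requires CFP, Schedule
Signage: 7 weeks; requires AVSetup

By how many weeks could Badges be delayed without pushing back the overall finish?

The longest chain is Schedule→AVSetup→Signage = 9+10+7 = 26; overall finish 26 weeks.
The longest chain containing Badges totals 11 weeks.
Float = 26 − 11 = 15.

15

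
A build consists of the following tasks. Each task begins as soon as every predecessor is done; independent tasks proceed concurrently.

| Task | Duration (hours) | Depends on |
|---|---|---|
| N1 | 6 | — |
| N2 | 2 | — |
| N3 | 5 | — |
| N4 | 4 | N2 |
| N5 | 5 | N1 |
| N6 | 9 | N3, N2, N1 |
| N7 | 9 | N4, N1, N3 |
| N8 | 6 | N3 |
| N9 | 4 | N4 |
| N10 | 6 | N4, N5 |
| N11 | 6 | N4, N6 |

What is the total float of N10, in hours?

N1→N6→N11 = 6+9+6 = 21 sets the makespan at 21 hours.
Longest path through N10: 17 hours (earliest finish 17, latest finish 21).
Slack of N10 = 15 − 11 = 4 hours.

4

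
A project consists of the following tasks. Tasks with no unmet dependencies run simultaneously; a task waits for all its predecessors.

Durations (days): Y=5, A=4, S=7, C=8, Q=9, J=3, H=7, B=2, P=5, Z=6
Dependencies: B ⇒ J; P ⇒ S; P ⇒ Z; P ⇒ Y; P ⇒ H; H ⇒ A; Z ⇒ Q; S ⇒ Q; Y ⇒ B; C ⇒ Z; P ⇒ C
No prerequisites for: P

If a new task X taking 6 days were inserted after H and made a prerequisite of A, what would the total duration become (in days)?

Originally the job takes 28 days.
With X inserted, A now waits for max(H, X).
New critical path: P→C→Z→Q = 5+8+6+9 = 28 ⇒ 28 days.

28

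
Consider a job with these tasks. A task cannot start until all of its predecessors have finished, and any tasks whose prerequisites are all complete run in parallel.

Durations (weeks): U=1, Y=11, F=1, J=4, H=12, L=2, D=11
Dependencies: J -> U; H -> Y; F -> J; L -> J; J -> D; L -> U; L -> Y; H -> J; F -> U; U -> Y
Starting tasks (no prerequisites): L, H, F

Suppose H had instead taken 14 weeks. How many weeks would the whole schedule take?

Critical path before the change: H→J→U→Y = 12+4+1+11 = 28 giving 28 weeks.
H is on the critical path; changing it to 14 makes that path 30 weeks.
No other chain overtakes it, so the finish is 30 weeks.

30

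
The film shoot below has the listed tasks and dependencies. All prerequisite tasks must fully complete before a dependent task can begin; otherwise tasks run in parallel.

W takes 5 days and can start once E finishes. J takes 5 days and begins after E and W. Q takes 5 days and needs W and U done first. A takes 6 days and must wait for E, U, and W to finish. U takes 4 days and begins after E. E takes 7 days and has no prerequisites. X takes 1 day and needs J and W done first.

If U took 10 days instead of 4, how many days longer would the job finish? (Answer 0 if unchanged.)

Critical path before the change: E→W→J→X = 7+5+5+1 = 18 giving 18 days.
The longest path through U is only 17 days, so U has float 1.
The binding chain switches to E→U→A = 7+10+6 = 23; finish 23 days.
Change in finish: 23 − 18 = +5 days.

5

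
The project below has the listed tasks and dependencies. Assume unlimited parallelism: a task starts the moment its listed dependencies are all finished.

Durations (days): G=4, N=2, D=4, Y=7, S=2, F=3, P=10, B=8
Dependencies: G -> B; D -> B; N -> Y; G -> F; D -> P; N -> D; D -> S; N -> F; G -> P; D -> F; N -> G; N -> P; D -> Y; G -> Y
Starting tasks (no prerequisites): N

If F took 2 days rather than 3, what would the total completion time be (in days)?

Critical path before the change: N→D→P = 2+4+10 = 16 giving 16 days.
F has 7 days of float (longest path through it is 9).
The critical path is still N→D→P; finish is now 16 days.

16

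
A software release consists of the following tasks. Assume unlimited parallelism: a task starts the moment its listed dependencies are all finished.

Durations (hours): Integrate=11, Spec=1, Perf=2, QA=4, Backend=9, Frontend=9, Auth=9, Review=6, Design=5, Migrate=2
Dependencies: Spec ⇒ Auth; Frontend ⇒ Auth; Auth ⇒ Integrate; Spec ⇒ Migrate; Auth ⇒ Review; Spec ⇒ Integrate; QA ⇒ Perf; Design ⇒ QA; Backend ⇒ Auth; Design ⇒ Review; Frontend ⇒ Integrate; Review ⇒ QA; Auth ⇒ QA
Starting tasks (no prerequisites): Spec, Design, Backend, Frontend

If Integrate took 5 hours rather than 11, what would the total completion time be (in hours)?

30

Actual critical path: Backend→Auth→Review→QA→Perf = 9+9+6+4+2 = 30 ⇒ 30 hours.
Integrate has 1 hour of float (longest path through it is 29).
The critical path is still Backend→Auth→Review→QA→Perf; finish is now 30 hours.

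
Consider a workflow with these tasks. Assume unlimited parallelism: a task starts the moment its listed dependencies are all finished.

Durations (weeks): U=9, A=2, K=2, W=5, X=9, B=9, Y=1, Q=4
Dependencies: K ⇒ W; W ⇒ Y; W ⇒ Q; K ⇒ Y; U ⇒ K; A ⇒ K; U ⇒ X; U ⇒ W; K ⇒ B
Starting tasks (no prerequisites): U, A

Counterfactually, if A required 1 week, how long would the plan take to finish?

As given, the longest chain is U→K→W→Q = 9+2+5+4 = 20, so the finish is 20 weeks.
A is off the critical path — its longest chain is 13 weeks, giving 7 of slack.
The critical path is still U→K→W→Q; finish is now 20 weeks.

20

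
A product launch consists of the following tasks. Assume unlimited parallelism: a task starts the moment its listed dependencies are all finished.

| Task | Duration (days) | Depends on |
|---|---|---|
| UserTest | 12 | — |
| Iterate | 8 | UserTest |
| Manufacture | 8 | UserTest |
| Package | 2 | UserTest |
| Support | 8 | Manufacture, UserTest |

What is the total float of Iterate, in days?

UserTest→Manufacture→Support = 12+8+8 = 28 sets the makespan at 28 days.
The longest chain containing Iterate totals 20 days.
Float = 28 − 20 = 8.

8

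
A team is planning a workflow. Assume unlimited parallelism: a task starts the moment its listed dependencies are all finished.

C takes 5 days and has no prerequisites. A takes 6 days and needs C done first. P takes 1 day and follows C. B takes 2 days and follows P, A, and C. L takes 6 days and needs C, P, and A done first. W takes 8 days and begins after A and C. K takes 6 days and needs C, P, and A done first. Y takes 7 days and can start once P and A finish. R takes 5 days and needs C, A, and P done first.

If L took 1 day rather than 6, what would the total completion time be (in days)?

19

Actual critical path: C→A→W = 5+6+8 = 19 ⇒ 19 days.
L is off the critical path — its longest chain is 17 days, giving 2 of slack.
No other chain overtakes it, so the finish is 19 days.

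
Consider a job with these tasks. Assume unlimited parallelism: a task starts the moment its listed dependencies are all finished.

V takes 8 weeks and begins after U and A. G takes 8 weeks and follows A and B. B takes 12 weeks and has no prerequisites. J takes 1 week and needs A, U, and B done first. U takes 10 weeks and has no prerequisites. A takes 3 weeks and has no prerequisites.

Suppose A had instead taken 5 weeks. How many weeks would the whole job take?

Actual critical path: B→G = 12+8 = 20 ⇒ 20 weeks.
A has 9 weeks of float (longest path through it is 11).
That remains the longest chain; total 20 weeks.

20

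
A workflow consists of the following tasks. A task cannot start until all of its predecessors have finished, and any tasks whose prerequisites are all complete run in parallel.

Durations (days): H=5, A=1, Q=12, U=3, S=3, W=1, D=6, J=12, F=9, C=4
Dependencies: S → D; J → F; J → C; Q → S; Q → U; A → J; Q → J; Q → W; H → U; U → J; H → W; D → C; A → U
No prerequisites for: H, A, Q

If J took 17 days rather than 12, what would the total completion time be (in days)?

The binding path is Q→U→J→F = 12+3+12+9 = 36; finish at 36 days.
Since J is critical, the +5 change carries straight to that chain (now 41 days).
That remains the longest chain; total 41 days.

41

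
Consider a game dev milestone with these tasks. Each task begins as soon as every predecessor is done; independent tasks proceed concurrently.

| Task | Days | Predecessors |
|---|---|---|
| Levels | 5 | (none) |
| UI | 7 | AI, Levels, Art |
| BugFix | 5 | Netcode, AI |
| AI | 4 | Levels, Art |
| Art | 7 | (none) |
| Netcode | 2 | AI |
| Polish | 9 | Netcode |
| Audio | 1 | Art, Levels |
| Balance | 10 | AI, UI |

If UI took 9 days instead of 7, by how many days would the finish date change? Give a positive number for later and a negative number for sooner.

2

Baseline: Art→AI→UI→Balance = 7+4+7+10 = 28 → 28 days.
Since UI is critical, the +2 change carries straight to that chain (now 30 days).
No other chain overtakes it, so the finish is 30 days.
Change in finish: 30 − 28 = +2 days.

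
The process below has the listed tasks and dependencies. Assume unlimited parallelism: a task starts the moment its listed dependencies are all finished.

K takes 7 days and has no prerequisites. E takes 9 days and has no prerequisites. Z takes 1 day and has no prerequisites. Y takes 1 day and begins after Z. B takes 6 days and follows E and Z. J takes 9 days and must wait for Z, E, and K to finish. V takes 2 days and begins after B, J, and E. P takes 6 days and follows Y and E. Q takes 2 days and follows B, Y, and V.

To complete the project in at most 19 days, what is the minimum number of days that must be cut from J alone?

Current finish: 22 days; target: 19.
J is on every critical path, so each day cut from J cuts the finish by one (this holds down to a finish of 19).
Need 22 − 19 = 3 days off J → J becomes 6 days, finish becomes 19.

3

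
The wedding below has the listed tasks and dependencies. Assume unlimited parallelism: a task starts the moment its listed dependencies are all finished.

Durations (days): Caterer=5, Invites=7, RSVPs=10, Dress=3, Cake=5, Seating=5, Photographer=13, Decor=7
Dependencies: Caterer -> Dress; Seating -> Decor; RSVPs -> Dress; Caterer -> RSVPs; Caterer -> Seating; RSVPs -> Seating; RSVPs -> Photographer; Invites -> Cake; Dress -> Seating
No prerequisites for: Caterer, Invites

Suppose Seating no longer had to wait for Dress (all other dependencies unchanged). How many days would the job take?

Original critical path: Caterer→RSVPs→Dress→Seating→Decor = 5+10+3+5+7 = 30 ⇒ 30 days.
Without Dress→Seating, Seating's earliest start moves from 18 to 15.
New critical path: Caterer→RSVPs→Photographer = 5+10+13 = 28 ⇒ 28 days.

28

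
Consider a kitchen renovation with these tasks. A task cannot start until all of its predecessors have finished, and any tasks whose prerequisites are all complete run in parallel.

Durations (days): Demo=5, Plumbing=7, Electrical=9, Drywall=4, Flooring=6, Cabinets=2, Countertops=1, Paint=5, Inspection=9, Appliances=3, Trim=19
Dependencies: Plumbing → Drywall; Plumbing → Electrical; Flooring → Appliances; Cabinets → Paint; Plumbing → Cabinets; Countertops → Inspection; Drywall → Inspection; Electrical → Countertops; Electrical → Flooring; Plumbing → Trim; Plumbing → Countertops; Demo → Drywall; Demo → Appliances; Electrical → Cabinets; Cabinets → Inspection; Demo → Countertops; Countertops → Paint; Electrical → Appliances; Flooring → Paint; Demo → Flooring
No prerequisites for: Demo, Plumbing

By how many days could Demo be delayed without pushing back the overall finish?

9

The longest chain is Plumbing→Electrical→Flooring→Paint = 7+9+6+5 = 27; overall finish 27 days.
The longest chain containing Demo totals 18 days.
Float = 27 − 18 = 9.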